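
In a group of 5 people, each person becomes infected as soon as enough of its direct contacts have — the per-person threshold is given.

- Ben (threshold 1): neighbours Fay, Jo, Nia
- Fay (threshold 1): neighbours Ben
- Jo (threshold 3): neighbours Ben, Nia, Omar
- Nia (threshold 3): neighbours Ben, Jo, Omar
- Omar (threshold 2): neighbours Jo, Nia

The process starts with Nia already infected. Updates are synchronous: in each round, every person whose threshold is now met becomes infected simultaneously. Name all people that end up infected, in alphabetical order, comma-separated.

Round 1 — Nia becomes infected (initial).
Round 2 — checking thresholds:
  Ben: 1 of 3 neighbours ≥ 1, becomes infected.
  Jo: 1 of 3 neighbours < 3, not yet.
  Omar: 1 of 2 neighbours < 2, not yet.
Round 3 — checking thresholds:
  Fay: 1 of 1 neighbours ≥ 1, becomes infected.
  Jo: 2 of 3 neighbours < 3, not yet.
  Omar: 1 of 2 neighbours < 2, not yet.
Round 4 — no new infections; cascade stops.

Ben, Fay, Nia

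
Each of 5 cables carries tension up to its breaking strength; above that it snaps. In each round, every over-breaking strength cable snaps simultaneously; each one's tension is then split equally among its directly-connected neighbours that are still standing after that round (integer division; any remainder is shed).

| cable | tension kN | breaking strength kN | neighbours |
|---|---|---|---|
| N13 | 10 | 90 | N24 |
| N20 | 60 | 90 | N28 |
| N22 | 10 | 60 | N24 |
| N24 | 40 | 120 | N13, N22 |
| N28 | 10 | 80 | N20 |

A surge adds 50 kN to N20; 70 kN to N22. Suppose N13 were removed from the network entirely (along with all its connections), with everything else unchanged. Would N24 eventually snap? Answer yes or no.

no

With N13 removed:
Round 1 — N20 at 110 > 90; N22 at 80 > 60. N20, N22 snap.
  N20 sheds 110 kN to N28: 110 each.
    N28: 10+110 = 120 > 80
  N22 sheds 80 kN to N24: 80 each.
    N24: 40+80 = 120 ≤ 120
Round 2 — N28 snaps.
  N28 sheds 120 kN: no online neighbours, lost.
No further breaks.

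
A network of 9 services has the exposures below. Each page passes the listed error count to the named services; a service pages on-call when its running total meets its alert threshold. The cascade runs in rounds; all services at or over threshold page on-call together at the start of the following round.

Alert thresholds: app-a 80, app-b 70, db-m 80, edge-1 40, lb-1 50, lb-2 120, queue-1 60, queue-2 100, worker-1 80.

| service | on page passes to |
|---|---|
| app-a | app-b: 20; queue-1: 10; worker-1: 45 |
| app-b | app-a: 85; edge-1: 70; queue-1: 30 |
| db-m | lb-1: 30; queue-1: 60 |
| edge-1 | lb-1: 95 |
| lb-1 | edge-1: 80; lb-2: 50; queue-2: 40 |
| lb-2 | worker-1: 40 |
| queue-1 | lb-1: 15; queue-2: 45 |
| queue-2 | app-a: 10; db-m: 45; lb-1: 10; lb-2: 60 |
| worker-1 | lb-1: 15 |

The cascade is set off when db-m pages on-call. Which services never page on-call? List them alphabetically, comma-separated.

app-a, app-b, edge-1, lb-1, lb-2, queue-2, worker-1

Round 1 — db-m pages on-call (initial).
  lb-1: +30 → 30 < 50
  queue-1: +60 → 60 ≥ 60
Round 2 — queue-1 pages on-call.
  lb-1: +15 → 45 < 50
  queue-2: +45 → 45 < 100
No further pages.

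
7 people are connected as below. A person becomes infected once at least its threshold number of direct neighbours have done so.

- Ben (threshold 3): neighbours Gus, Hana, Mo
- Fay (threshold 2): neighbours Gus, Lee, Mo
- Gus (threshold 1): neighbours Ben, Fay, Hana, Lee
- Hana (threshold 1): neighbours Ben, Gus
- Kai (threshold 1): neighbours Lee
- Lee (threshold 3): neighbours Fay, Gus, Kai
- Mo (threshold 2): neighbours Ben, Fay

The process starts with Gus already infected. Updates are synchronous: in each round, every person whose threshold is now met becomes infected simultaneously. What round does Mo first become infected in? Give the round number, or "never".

Round 1 — Gus becomes infected (initial).
Round 2 — checking thresholds:
  Ben: 1 of 3 neighbours < 3, holds.
  Fay: 1 of 3 neighbours < 2, holds.
  Hana: 1 of 2 neighbours ≥ 1, becomes infected.
  Lee: 1 of 3 neighbours < 3, holds.
Round 3 — no new infections; cascade stops.

never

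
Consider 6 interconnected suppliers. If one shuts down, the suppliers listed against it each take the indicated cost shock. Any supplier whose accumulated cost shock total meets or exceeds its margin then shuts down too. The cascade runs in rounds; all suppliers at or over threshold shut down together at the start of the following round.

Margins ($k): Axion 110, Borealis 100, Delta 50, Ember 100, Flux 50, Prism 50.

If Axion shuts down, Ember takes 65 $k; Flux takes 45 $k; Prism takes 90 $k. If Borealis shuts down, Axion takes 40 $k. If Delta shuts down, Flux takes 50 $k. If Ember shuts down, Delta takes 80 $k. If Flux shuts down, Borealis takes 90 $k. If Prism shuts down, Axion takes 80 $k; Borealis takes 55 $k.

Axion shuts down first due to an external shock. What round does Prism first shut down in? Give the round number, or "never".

Round 1 — Axion shuts down (initial).
  Ember: +65 → 65 < 100
  Flux: +45 → 45 < 50
  Prism: +90 → 90 ≥ 50
Round 2 — Prism shuts down.
  Borealis: +55 → 55 < 100
No further shutdowns.

2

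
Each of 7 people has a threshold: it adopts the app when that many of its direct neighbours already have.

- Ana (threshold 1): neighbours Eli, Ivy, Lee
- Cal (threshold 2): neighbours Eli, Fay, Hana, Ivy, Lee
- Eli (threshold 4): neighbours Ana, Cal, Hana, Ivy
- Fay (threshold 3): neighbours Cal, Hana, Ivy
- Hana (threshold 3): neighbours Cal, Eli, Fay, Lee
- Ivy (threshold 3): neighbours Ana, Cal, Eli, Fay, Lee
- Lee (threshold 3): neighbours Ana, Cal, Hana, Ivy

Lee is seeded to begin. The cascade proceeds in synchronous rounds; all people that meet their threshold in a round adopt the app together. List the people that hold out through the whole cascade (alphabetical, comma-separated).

Round 1 — Lee adopts the app (initial).
Round 2 — checking thresholds:
  Ana: 1 of 3 neighbours ≥ 1, adopts the app.
  Cal: 1 of 5 neighbours < 2, not yet.
  Hana: 1 of 4 neighbours < 3, not yet.
  Ivy: 1 of 5 neighbours < 3, not yet.
Round 3 — no new adoptions; cascade stops.

Cal, Eli, Fay, Hana, Ivy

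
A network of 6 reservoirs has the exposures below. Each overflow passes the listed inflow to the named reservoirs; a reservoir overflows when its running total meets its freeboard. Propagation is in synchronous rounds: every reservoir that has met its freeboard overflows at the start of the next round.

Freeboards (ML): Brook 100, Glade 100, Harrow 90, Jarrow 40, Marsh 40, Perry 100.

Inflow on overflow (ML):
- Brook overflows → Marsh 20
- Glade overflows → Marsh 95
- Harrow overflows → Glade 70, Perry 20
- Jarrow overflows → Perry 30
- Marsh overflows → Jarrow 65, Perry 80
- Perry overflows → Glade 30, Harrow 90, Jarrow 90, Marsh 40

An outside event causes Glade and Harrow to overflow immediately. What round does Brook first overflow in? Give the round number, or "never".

never

Round 1 — Glade, Harrow overflow (initial).
  Marsh: +95 → 95 ≥ 40
  Perry: +20 → 20 < 100
Round 2 — Marsh overflows.
  Jarrow: +65 → 65 ≥ 40
  Perry: +80 → 100 ≥ 100
Round 3 — Jarrow, Perry overflow.
No further overflows.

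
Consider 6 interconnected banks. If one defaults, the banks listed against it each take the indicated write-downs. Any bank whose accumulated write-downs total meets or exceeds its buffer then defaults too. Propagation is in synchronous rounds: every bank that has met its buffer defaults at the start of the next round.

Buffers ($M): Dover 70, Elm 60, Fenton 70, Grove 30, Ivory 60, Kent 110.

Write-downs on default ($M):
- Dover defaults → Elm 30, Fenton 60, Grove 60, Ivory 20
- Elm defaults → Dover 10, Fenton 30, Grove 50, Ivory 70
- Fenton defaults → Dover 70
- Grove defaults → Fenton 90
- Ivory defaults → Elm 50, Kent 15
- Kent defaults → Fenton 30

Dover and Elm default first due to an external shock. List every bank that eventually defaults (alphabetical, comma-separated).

Dover, Elm, Fenton, Grove, Ivory

Round 1 — Dover, Elm default (initial).
  Fenton: +60+30 → 90 ≥ 70
  Grove: +60+50 → 110 ≥ 30
  Ivory: +20+70 → 90 ≥ 60
Round 2 — Fenton, Grove, Ivory default.
  Kent: +15 → 15 < 110
No further defaults.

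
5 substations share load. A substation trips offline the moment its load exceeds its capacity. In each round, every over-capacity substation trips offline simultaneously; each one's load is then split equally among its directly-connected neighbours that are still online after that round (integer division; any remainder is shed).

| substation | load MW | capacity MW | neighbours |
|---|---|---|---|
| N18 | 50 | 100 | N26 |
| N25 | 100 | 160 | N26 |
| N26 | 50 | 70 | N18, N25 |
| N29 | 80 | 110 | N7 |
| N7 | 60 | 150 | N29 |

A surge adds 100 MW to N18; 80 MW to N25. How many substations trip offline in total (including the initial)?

Round 1 — N18 at 150 > 100; N25 at 180 > 160. N18, N25 trip offline.
  N18 sheds 150 MW to N26: 150 each.
    N26: 50+150 = 200 > 70
  N25 sheds 180 MW to N26: 180 each.
    N26: 200+180 = 380 > 70
Round 2 — N26 trips offline.
  N26 sheds 380 MW: no online neighbours, lost.
No further trips.

3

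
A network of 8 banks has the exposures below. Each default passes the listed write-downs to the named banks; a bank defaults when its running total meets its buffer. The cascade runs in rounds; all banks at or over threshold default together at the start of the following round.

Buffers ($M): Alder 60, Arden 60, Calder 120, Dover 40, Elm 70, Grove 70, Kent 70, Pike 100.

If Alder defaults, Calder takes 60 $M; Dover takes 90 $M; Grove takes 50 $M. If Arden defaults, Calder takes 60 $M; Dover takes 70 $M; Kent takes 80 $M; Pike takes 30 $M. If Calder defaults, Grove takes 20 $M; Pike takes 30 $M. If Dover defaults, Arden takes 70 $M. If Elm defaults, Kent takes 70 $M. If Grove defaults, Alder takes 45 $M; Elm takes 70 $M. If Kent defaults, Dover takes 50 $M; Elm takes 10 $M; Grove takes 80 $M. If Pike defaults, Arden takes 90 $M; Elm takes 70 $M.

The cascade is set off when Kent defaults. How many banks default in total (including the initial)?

5

Round 1 — Kent defaults (initial).
  Dover: +50 → 50 ≥ 40
  Elm: +10 → 10 < 70
  Grove: +80 → 80 ≥ 70
Round 2 — Dover, Grove default.
  Alder: +45 → 45 < 60
  Arden: +70 → 70 ≥ 60
  Elm: +70 → 80 ≥ 70
Round 3 — Arden, Elm default.
  Calder: +60 → 60 < 120
  Pike: +30 → 30 < 100
No further defaults.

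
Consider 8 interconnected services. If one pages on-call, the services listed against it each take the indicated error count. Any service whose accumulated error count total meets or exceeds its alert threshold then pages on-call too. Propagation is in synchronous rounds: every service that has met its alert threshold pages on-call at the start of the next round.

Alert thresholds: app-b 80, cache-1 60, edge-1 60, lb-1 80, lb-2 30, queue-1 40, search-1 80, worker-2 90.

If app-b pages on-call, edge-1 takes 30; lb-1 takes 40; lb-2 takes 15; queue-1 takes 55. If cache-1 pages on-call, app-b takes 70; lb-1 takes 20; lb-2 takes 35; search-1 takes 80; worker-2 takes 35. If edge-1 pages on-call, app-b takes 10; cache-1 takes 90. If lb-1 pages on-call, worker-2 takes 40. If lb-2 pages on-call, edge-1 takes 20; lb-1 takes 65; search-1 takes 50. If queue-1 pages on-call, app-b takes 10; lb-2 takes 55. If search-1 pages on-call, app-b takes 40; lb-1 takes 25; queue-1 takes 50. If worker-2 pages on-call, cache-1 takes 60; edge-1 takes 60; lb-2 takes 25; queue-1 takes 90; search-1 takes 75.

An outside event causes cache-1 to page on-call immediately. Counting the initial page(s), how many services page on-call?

Round 1 — cache-1 pages on-call (initial).
  app-b: +70 → 70 < 80
  lb-1: +20 → 20 < 80
  lb-2: +35 → 35 ≥ 30
  search-1: +80 → 80 ≥ 80
  worker-2: +35 → 35 < 90
Round 2 — lb-2, search-1 page on-call.
  app-b: +40 → 110 ≥ 80
  edge-1: +20 → 20 < 60
  lb-1: +65+25 → 110 ≥ 80
  queue-1: +50 → 50 ≥ 40
Round 3 — app-b, lb-1, queue-1 page on-call.
  edge-1: +30 → 50 < 60
  worker-2: +40 → 75 < 90
No further pages.

6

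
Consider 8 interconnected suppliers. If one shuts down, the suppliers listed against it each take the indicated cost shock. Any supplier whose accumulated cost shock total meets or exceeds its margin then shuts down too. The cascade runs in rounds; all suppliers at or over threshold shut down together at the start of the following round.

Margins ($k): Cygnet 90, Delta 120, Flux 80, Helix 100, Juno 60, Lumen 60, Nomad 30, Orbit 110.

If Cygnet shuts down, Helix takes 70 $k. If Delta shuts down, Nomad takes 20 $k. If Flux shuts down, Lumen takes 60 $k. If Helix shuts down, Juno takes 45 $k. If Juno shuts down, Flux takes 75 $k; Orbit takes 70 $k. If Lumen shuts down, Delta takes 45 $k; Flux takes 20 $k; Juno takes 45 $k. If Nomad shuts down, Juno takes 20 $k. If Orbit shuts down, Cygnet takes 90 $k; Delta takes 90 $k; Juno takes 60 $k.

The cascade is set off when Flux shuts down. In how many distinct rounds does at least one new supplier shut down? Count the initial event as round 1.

Round 1 — Flux shuts down (initial).
  Lumen: +60 → 60 ≥ 60
Round 2 — Lumen shuts down.
  Delta: +45 → 45 < 120
  Juno: +45 → 45 < 60
No further shutdowns.

2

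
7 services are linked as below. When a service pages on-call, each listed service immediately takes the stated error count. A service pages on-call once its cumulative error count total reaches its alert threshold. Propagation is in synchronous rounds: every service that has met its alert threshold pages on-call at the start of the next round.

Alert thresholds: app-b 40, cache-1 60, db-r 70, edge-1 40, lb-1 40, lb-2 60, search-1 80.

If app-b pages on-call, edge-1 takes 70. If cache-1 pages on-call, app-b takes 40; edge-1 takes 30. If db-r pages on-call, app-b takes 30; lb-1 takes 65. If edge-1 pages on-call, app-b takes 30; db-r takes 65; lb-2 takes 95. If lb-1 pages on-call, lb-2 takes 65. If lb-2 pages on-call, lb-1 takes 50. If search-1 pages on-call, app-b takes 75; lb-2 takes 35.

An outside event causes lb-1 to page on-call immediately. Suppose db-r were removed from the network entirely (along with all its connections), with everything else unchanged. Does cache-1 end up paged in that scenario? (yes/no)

no

With db-r removed:
Round 1 — lb-1 pages on-call (initial).
  lb-2: +65 → 65 ≥ 60
Round 2 — lb-2 pages on-call.
No further pages.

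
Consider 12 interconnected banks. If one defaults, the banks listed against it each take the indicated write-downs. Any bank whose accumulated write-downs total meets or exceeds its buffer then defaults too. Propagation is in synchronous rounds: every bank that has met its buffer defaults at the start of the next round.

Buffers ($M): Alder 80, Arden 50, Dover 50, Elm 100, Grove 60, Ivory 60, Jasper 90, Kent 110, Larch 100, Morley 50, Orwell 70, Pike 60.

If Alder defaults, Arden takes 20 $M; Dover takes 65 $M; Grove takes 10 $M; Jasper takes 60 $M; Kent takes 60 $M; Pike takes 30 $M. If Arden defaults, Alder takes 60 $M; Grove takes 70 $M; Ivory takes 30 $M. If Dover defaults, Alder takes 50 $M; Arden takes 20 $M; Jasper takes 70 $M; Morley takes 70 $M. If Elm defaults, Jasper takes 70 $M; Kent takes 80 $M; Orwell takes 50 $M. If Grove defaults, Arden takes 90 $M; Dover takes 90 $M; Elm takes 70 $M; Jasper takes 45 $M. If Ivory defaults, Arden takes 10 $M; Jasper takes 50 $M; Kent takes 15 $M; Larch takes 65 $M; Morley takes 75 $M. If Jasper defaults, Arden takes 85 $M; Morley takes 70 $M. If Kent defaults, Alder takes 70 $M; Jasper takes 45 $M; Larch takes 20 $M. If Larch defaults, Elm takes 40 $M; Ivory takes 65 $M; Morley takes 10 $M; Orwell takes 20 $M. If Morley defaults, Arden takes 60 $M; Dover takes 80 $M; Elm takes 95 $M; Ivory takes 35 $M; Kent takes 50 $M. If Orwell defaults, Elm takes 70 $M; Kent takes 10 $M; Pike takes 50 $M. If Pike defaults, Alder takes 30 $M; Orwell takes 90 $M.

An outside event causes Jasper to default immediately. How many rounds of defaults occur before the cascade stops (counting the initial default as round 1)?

5

Round 1 — Jasper defaults (initial).
  Arden: +85 → 85 ≥ 50
  Morley: +70 → 70 ≥ 50
Round 2 — Arden, Morley default.
  Alder: +60 → 60 < 80
  Dover: +80 → 80 ≥ 50
  Elm: +95 → 95 < 100
  Grove: +70 → 70 ≥ 60
  Ivory: +30+35 → 65 ≥ 60
  Kent: +50 → 50 < 110
Round 3 — Dover, Grove, Ivory default.
  Alder: +50 → 110 ≥ 80
  Elm: +70 → 165 ≥ 100
  Kent: +15 → 65 < 110
  Larch: +65 → 65 < 100
Round 4 — Alder, Elm default.
  Kent: +60+80 → 205 ≥ 110
  Orwell: +50 → 50 < 70
  Pike: +30 → 30 < 60
Round 5 — Kent defaults.
  Larch: +20 → 85 < 100
No further defaults.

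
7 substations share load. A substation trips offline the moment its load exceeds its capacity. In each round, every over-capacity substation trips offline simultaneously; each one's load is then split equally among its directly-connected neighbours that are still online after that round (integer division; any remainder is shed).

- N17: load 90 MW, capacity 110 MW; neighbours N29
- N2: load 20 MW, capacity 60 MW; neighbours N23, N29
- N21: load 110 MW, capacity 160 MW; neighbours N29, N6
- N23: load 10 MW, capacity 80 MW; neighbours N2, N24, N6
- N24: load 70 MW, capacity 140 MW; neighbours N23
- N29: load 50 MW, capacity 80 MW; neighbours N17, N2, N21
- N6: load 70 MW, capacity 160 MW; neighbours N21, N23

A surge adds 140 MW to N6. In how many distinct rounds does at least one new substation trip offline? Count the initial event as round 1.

Round 1 — N6 at 210 > 160. N6 trips offline.
  N6 sheds 210 MW to N21, N23: 105 each.
    N21: 110+105 = 215 > 160
    N23: 10+105 = 115 > 80
Round 2 — N21, N23 trip offline.
  N21 sheds 215 MW to N29: 215 each.
    N29: 50+215 = 265 > 80
  N23 sheds 115 MW to N2, N24: 57 each (1 lost).
    N2: 20+57 = 77 > 60
    N24: 70+57 = 127 ≤ 140
Round 3 — N2, N29 trip offline.
  N2 sheds 77 MW: no online neighbours, lost.
  N29 sheds 265 MW to N17: 265 each.
    N17: 90+265 = 355 > 110
Round 4 — N17 trips offline.
  N17 sheds 355 MW: no online neighbours, lost.
No further trips.

4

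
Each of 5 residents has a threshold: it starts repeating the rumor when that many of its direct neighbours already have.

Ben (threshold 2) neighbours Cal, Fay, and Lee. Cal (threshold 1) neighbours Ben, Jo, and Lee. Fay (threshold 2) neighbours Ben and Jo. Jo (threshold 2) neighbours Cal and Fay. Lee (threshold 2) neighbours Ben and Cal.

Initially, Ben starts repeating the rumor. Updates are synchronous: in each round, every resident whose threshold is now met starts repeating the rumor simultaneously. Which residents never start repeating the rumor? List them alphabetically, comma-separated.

Fay, Jo

Round 1 — Ben starts repeating the rumor (initial).
Round 2 — checking thresholds:
  Cal: 1 of 3 neighbours ≥ 1, starts repeating the rumor.
  Fay: 1 of 2 neighbours < 2, not yet.
  Lee: 1 of 2 neighbours < 2, not yet.
Round 3 — checking thresholds:
  Fay: 1 of 2 neighbours < 2, not yet.
  Jo: 1 of 2 neighbours < 2, not yet.
  Lee: 2 of 2 neighbours ≥ 2, starts repeating the rumor.
Round 4 — no new spreads; cascade stops.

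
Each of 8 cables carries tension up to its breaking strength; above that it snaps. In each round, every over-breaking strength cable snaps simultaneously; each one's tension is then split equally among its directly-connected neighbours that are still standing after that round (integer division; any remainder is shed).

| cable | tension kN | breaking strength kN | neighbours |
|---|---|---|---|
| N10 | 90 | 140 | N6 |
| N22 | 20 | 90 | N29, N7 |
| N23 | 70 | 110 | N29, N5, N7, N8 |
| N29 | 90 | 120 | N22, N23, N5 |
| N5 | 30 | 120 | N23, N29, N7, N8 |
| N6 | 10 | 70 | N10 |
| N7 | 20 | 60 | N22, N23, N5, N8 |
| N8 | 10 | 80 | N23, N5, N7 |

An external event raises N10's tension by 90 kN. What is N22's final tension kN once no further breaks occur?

20

Round 1 — N10 at 180 > 140. N10 snaps.
  N10 sheds 180 kN to N6: 180 each.
    N6: 10+180 = 190 > 70
Round 2 — N6 snaps.
  N6 sheds 190 kN: no online neighbours, lost.
No further breaks.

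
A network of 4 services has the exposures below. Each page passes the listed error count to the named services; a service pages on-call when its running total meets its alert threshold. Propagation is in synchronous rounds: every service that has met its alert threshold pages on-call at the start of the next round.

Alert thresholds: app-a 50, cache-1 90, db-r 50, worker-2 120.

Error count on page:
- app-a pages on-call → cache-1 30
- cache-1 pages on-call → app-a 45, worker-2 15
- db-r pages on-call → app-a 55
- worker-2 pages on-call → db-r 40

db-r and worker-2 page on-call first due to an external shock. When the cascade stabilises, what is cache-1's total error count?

30

Round 1 — db-r, worker-2 page on-call (initial).
  app-a: +55 → 55 ≥ 50
Round 2 — app-a pages on-call.
  cache-1: +30 → 30 < 90
No further pages.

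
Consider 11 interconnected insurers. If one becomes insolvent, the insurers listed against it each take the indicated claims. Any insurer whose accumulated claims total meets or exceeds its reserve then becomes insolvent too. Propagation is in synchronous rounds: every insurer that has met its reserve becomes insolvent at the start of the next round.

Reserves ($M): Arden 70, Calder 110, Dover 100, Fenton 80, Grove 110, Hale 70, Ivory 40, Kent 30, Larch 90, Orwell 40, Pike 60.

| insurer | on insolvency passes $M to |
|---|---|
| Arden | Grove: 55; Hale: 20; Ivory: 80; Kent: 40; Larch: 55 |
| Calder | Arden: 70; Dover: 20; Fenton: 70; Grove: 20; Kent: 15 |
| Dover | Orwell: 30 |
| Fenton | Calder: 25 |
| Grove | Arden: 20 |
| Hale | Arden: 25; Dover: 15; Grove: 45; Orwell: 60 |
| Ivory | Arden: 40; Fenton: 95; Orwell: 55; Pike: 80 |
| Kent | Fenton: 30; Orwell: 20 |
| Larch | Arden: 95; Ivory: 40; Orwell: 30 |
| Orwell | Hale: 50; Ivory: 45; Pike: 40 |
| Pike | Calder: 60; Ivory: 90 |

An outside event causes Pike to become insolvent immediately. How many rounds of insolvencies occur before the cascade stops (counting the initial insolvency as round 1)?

3

Round 1 — Pike becomes insolvent (initial).
  Calder: +60 → 60 < 110
  Ivory: +90 → 90 ≥ 40
Round 2 — Ivory becomes insolvent.
  Arden: +40 → 40 < 70
  Fenton: +95 → 95 ≥ 80
  Orwell: +55 → 55 ≥ 40
Round 3 — Fenton, Orwell become insolvent.
  Calder: +25 → 85 < 110
  Hale: +50 → 50 < 70
No further insolvencies.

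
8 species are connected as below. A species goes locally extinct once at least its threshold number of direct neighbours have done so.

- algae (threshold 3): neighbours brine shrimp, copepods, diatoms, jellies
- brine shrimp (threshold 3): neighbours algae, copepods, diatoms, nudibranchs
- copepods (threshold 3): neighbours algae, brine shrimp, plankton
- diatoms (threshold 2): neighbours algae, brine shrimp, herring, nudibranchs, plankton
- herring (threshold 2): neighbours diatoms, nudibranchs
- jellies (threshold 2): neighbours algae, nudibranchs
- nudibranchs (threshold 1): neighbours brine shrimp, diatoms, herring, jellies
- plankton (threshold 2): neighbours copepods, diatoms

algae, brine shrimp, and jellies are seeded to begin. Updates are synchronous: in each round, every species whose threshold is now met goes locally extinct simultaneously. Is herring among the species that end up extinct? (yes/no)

yes

Round 1 — algae, brine shrimp, jellies go locally extinct (initial).
Round 2 — checking thresholds:
  copepods: 2 of 3 neighbours < 3, not yet.
  diatoms: 2 of 5 neighbours ≥ 2, goes locally extinct.
  nudibranchs: 2 of 4 neighbours ≥ 1, goes locally extinct.
Round 3 — checking thresholds:
  copepods: 2 of 3 neighbours < 3, not yet.
  herring: 2 of 2 neighbours ≥ 2, goes locally extinct.
  plankton: 1 of 2 neighbours < 2, not yet.
Round 4 — no new extinctions; cascade stops.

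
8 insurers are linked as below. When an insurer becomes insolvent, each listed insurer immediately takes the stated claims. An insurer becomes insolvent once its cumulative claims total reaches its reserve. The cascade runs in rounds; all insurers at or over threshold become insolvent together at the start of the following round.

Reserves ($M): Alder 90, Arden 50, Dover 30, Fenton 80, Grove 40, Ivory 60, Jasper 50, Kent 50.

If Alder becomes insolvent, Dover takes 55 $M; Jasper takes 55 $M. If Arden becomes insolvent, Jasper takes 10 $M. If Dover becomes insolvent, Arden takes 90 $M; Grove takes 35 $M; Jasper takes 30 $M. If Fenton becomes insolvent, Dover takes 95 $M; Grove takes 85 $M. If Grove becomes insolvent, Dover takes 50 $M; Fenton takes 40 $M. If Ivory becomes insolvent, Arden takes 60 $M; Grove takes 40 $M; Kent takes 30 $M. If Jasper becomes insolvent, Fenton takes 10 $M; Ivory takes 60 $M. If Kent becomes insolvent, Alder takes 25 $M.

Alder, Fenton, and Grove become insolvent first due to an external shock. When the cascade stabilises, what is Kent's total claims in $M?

30

Round 1 — Alder, Fenton, Grove become insolvent (initial).
  Dover: +55+95+50 → 200 ≥ 30
  Jasper: +55 → 55 ≥ 50
Round 2 — Dover, Jasper become insolvent.
  Arden: +90 → 90 ≥ 50
  Ivory: +60 → 60 ≥ 60
Round 3 — Arden, Ivory become insolvent.
  Kent: +30 → 30 < 50
No further insolvencies.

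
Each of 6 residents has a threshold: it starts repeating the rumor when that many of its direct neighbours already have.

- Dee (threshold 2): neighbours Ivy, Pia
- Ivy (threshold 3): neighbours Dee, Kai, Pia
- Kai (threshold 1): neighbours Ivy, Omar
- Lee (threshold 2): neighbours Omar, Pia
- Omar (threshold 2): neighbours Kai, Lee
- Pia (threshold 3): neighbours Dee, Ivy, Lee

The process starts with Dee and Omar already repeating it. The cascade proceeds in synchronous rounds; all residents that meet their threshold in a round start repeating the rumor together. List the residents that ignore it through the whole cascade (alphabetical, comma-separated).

Round 1 — Dee, Omar start repeating the rumor (initial).
Round 2 — checking thresholds:
  Ivy: 1 of 3 neighbours < 3, below threshold.
  Kai: 1 of 2 neighbours ≥ 1, starts repeating the rumor.
  Lee: 1 of 2 neighbours < 2, below threshold.
  Pia: 1 of 3 neighbours < 3, below threshold.
Round 3 — no new spreads; cascade stops.

Ivy, Lee, Pia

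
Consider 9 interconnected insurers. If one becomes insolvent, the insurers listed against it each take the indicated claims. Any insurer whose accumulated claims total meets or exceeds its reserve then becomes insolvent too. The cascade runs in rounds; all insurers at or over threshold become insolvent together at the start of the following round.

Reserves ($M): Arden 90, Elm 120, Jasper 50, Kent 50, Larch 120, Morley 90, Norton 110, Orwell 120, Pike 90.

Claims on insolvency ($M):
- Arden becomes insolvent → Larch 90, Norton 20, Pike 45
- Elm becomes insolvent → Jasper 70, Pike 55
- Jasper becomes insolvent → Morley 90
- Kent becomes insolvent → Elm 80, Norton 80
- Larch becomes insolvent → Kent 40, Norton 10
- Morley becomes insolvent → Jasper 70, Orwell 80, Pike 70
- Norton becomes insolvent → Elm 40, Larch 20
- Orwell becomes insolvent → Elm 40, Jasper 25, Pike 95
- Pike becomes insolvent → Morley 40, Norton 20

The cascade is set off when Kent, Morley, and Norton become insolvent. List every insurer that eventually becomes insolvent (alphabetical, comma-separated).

Elm, Jasper, Kent, Morley, Norton, Pike

Round 1 — Kent, Morley, Norton become insolvent (initial).
  Elm: +80+40 → 120 ≥ 120
  Jasper: +70 → 70 ≥ 50
  Larch: +20 → 20 < 120
  Orwell: +80 → 80 < 120
  Pike: +70 → 70 < 90
Round 2 — Elm, Jasper become insolvent.
  Pike: +55 → 125 ≥ 90
Round 3 — Pike becomes insolvent.
No further insolvencies.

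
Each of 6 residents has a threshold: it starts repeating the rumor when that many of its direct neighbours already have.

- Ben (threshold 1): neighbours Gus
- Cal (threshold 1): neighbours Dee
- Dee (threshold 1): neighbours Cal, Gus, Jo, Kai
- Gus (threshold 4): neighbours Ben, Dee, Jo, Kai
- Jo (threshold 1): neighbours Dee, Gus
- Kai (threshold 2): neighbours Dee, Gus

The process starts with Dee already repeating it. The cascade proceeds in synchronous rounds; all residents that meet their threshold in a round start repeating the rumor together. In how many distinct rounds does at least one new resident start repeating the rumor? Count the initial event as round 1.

2

Round 1 — Dee starts repeating the rumor (initial).
Round 2 — checking thresholds:
  Cal: 1 of 1 neighbours ≥ 1, starts repeating the rumor.
  Gus: 1 of 4 neighbours < 4, holds.
  Jo: 1 of 2 neighbours ≥ 1, starts repeating the rumor.
  Kai: 1 of 2 neighbours < 2, holds.
Round 3 — no new spreads; cascade stops.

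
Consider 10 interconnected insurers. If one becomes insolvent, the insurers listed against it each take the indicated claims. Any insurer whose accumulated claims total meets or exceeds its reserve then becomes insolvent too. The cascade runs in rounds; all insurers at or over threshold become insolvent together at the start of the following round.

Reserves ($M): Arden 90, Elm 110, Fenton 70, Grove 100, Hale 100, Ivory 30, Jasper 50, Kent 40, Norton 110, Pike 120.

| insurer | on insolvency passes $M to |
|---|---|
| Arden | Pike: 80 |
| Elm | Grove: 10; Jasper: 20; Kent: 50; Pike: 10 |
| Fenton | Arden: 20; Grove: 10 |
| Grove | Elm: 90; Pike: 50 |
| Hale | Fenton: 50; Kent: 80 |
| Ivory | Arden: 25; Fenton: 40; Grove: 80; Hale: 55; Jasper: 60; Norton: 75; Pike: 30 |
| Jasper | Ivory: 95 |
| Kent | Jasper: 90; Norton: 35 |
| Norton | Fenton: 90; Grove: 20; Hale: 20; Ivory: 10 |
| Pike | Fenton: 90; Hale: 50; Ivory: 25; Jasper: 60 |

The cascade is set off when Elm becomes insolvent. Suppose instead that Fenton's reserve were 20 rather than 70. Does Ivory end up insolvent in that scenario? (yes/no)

yes

With Fenton's reserve at 20:
Round 1 — Elm becomes insolvent (initial).
  Grove: +10 → 10 < 100
  Jasper: +20 → 20 < 50
  Kent: +50 → 50 ≥ 40
  Pike: +10 → 10 < 120
Round 2 — Kent becomes insolvent.
  Jasper: +90 → 110 ≥ 50
  Norton: +35 → 35 < 110
Round 3 — Jasper becomes insolvent.
  Ivory: +95 → 95 ≥ 30
Round 4 — Ivory becomes insolvent.
  Arden: +25 → 25 < 90
  Fenton: +40 → 40 ≥ 20
  Grove: +80 → 90 < 100
  Hale: +55 → 55 < 100
  Norton: +75 → 110 ≥ 110
  Pike: +30 → 40 < 120
Round 5 — Fenton, Norton become insolvent.
  Arden: +20 → 45 < 90
  Grove: +10+20 → 120 ≥ 100
  Hale: +20 → 75 < 100
Round 6 — Grove becomes insolvent.
  Pike: +50 → 90 < 120
No further insolvencies.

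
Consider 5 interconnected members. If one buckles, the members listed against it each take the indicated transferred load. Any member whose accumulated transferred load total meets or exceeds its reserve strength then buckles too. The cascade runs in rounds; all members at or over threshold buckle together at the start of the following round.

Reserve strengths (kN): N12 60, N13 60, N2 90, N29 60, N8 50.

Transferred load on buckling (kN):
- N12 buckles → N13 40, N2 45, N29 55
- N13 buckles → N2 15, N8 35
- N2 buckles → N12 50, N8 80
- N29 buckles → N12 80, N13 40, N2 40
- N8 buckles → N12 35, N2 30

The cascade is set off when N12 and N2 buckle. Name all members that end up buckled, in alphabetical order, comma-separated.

Round 1 — N12, N2 buckle (initial).
  N13: +40 → 40 < 60
  N29: +55 → 55 < 60
  N8: +80 → 80 ≥ 50
Round 2 — N8 buckles.
No further bucklings.

N12, N2, N8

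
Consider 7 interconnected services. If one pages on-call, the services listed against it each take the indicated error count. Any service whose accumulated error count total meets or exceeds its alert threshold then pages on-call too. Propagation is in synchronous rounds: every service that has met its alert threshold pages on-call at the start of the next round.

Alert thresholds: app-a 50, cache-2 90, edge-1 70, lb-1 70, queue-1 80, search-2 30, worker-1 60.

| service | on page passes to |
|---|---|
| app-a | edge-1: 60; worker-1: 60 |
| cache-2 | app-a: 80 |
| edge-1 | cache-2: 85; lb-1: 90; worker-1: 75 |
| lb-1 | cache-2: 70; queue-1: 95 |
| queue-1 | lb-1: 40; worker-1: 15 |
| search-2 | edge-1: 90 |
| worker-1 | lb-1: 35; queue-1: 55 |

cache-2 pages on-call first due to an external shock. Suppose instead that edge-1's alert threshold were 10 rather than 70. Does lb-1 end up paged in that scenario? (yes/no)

With edge-1's alert threshold at 10:
Round 1 — cache-2 pages on-call (initial).
  app-a: +80 → 80 ≥ 50
Round 2 — app-a pages on-call.
  edge-1: +60 → 60 ≥ 10
  worker-1: +60 → 60 ≥ 60
Round 3 — edge-1, worker-1 page on-call.
  lb-1: +90+35 → 125 ≥ 70
  queue-1: +55 → 55 < 80
Round 4 — lb-1 pages on-call.
  queue-1: +95 → 150 ≥ 80
Round 5 — queue-1 pages on-call.
No further pages.

yes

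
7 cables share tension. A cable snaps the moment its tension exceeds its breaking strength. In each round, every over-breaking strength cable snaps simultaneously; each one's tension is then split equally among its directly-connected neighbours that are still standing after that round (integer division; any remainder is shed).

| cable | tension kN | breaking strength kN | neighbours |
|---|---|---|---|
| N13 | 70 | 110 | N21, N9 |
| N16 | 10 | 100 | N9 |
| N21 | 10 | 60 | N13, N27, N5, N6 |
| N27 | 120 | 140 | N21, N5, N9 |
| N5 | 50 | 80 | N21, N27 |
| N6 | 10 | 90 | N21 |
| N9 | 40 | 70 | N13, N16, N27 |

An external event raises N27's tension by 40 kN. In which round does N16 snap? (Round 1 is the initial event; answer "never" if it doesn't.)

never

Round 1 — N27 at 160 > 140. N27 snaps.
  N27 sheds 160 kN to N21, N5, N9: 53 each (1 lost).
    N21: 10+53 = 63 > 60
    N5: 50+53 = 103 > 80
    N9: 40+53 = 93 > 70
Round 2 — N21, N5, N9 snap.
  N21 sheds 63 kN to N13, N6: 31 each (1 lost).
    N13: 70+31 = 101 ≤ 110
    N6: 10+31 = 41 ≤ 90
  N5 sheds 103 kN: no online neighbours, lost.
  N9 sheds 93 kN to N13, N16: 46 each (1 lost).
    N13: 101+46 = 147 > 110
    N16: 10+46 = 56 ≤ 100
Round 3 — N13 snaps.
  N13 sheds 147 kN: no online neighbours, lost.
No further breaks.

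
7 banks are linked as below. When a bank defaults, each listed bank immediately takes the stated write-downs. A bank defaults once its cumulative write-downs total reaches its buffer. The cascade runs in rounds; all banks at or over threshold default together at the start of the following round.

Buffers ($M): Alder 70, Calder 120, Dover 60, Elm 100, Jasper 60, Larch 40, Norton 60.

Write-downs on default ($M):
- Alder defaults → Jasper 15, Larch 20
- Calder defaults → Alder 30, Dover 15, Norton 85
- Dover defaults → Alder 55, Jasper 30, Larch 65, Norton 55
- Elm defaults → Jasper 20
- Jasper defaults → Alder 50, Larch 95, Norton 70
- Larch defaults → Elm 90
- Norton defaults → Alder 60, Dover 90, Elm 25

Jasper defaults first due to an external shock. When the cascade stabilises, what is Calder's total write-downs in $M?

0

Round 1 — Jasper defaults (initial).
  Alder: +50 → 50 < 70
  Larch: +95 → 95 ≥ 40
  Norton: +70 → 70 ≥ 60
Round 2 — Larch, Norton default.
  Alder: +60 → 110 ≥ 70
  Dover: +90 → 90 ≥ 60
  Elm: +90+25 → 115 ≥ 100
Round 3 — Alder, Dover, Elm default.
No further defaults.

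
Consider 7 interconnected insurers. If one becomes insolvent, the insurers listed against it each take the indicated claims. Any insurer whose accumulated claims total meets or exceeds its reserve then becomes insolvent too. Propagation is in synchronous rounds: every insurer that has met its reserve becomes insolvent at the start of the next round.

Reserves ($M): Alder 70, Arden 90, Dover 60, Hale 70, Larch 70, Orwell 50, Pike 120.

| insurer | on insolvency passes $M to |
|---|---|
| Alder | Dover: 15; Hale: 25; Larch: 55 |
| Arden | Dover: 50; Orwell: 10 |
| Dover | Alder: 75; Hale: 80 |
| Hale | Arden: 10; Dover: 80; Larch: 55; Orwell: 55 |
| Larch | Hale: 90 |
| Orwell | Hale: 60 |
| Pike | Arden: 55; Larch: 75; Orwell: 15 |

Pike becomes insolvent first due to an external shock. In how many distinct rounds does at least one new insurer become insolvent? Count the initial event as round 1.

Round 1 — Pike becomes insolvent (initial).
  Arden: +55 → 55 < 90
  Larch: +75 → 75 ≥ 70
  Orwell: +15 → 15 < 50
Round 2 — Larch becomes insolvent.
  Hale: +90 → 90 ≥ 70
Round 3 — Hale becomes insolvent.
  Arden: +10 → 65 < 90
  Dover: +80 → 80 ≥ 60
  Orwell: +55 → 70 ≥ 50
Round 4 — Dover, Orwell become insolvent.
  Alder: +75 → 75 ≥ 70
Round 5 — Alder becomes insolvent.
No further insolvencies.

5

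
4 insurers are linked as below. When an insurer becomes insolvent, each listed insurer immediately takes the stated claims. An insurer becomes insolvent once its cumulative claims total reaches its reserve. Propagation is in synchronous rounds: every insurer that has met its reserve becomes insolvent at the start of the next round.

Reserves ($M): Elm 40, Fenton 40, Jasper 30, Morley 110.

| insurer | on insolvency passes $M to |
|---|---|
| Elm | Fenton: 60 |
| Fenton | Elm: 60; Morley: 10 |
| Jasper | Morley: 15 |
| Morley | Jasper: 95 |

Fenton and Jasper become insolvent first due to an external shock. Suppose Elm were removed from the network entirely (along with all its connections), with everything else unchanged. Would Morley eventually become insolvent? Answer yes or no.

no

With Elm removed:
Round 1 — Fenton, Jasper become insolvent (initial).
  Morley: +10+15 → 25 < 110
No further insolvencies.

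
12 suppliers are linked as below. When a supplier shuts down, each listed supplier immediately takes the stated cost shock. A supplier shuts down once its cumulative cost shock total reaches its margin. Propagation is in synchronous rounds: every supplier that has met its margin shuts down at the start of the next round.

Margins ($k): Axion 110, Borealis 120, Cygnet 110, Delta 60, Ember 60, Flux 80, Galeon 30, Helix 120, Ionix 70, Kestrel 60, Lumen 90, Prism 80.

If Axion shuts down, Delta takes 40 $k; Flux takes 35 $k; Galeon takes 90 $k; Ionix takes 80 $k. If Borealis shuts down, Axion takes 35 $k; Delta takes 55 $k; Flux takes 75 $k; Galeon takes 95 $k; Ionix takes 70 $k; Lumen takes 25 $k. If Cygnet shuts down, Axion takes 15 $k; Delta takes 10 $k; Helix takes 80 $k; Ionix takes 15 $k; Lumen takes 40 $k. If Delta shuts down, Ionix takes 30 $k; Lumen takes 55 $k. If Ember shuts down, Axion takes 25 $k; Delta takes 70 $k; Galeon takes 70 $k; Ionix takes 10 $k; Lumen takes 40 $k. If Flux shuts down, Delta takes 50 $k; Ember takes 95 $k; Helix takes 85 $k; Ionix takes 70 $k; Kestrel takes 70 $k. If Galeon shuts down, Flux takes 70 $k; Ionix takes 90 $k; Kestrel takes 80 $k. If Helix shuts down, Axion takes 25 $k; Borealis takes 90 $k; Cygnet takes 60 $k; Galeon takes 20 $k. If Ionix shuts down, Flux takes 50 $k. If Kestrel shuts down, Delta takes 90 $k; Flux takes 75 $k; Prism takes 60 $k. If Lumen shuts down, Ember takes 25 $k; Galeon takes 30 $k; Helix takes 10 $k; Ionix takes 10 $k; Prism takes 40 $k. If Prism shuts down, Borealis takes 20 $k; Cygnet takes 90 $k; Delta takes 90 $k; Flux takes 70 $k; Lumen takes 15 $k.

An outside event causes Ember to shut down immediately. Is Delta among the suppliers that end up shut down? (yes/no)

yes

Round 1 — Ember shuts down (initial).
  Axion: +25 → 25 < 110
  Delta: +70 → 70 ≥ 60
  Galeon: +70 → 70 ≥ 30
  Ionix: +10 → 10 < 70
  Lumen: +40 → 40 < 90
Round 2 — Delta, Galeon shut down.
  Flux: +70 → 70 < 80
  Ionix: +30+90 → 130 ≥ 70
  Kestrel: +80 → 80 ≥ 60
  Lumen: +55 → 95 ≥ 90
Round 3 — Ionix, Kestrel, Lumen shut down.
  Flux: +50+75 → 195 ≥ 80
  Helix: +10 → 10 < 120
  Prism: +60+40 → 100 ≥ 80
Round 4 — Flux, Prism shut down.
  Borealis: +20 → 20 < 120
  Cygnet: +90 → 90 < 110
  Helix: +85 → 95 < 120
No further shutdowns.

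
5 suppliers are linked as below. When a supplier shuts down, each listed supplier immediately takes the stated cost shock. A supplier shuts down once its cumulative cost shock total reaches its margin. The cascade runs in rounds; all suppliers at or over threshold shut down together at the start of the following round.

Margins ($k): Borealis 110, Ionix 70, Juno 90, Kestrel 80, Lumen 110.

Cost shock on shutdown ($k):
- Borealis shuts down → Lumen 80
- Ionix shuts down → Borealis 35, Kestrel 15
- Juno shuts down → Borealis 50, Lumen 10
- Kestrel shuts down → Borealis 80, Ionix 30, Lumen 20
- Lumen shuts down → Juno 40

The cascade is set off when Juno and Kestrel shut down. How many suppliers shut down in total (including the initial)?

Round 1 — Juno, Kestrel shut down (initial).
  Borealis: +50+80 → 130 ≥ 110
  Ionix: +30 → 30 < 70
  Lumen: +10+20 → 30 < 110
Round 2 — Borealis shuts down.
  Lumen: +80 → 110 ≥ 110
Round 3 — Lumen shuts down.
No further shutdowns.

4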